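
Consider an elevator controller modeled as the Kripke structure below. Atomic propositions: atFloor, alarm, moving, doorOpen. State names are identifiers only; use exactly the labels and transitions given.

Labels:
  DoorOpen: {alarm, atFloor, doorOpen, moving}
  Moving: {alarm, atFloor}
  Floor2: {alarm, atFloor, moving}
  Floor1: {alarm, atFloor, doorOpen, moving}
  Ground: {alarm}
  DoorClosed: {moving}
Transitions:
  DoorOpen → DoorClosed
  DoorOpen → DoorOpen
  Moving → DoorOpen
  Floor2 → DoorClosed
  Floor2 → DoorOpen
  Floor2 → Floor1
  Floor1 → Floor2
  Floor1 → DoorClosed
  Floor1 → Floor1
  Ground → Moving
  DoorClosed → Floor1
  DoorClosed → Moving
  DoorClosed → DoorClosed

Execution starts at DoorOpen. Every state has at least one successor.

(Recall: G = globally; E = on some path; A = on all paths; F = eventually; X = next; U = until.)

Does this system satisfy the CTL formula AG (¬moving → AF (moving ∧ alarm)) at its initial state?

Satisfied

States satisfying ¬moving → AF (moving ∧ alarm): {DoorOpen, Moving, Floor2, Floor1, Ground, DoorClosed}.
States satisfying AG (¬moving → AF (moving ∧ alarm)): {DoorOpen, Moving, Floor2, Floor1, Ground, DoorClosed}.
Every state reachable from DoorOpen satisfies ¬moving → AF (moving ∧ alarm).
DoorOpen ∈ Sat(AG (¬moving → AF (moving ∧ alarm))).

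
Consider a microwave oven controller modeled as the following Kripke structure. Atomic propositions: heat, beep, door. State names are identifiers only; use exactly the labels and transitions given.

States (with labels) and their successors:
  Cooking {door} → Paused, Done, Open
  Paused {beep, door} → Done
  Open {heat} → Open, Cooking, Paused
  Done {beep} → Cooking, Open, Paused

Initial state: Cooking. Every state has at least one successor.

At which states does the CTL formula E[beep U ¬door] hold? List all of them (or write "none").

States satisfying beep: {Paused, Done}.
States satisfying ¬door: {Open, Done}.
States satisfying E[beep U ¬door]: {Paused, Open, Done}.

{Paused, Open, Done}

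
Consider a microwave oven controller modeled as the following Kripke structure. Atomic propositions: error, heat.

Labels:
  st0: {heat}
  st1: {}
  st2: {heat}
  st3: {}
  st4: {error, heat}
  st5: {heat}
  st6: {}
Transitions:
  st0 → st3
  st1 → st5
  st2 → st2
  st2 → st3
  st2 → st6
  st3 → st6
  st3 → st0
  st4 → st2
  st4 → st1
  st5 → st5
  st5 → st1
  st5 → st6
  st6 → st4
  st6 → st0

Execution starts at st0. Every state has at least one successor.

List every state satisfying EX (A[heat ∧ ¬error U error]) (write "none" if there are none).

States satisfying A[heat ∧ ¬error U error]: {st4}.
States satisfying EX (A[heat ∧ ¬error U error]): {st6}.

{st6}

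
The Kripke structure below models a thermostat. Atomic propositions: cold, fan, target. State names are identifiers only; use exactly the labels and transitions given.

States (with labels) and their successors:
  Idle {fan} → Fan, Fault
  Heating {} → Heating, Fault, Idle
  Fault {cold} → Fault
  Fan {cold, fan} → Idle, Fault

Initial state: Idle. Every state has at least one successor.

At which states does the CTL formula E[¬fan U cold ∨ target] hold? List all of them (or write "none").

{Heating, Fault, Fan}

States satisfying ¬fan: {Heating, Fault}.
States satisfying cold ∨ target: {Fault, Fan}.
States satisfying E[¬fan U cold ∨ target]: {Heating, Fault, Fan}.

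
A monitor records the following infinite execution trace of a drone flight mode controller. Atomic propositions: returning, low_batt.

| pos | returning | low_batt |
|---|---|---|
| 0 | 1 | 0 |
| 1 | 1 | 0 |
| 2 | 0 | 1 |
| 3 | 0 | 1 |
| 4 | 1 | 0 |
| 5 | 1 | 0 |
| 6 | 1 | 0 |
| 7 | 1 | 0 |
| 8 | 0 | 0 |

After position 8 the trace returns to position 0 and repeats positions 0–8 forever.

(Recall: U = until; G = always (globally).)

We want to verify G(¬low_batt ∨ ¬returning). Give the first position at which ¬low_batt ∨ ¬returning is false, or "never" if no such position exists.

¬low_batt ∨ ¬returning holds at every position 0..8, and those are all the positions the trace ever visits, so the invariant G(¬low_batt ∨ ¬returning) is never violated.

never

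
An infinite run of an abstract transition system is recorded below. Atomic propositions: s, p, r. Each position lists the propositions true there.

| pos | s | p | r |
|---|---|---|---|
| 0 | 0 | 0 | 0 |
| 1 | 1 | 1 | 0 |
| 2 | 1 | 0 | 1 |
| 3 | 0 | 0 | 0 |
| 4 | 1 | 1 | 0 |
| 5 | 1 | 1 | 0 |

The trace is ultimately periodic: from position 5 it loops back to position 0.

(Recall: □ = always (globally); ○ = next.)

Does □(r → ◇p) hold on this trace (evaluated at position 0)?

Yes

r → ◇p holds at every position 0..5, and those are all positions ever visited, so □(r → ◇p) holds.
Positions where r holds: 2.
Check ◇p at each: 2→ok.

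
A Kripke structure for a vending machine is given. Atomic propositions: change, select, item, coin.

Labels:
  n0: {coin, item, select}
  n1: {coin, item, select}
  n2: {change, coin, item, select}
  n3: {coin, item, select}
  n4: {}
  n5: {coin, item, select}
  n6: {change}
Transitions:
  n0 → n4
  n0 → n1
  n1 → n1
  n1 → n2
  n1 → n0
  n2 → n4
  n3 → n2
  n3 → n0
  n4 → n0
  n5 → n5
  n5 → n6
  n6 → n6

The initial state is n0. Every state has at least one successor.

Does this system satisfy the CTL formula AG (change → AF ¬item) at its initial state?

States satisfying change → AF ¬item: {n0, n1, n2, n3, n4, n5, n6}.
States satisfying AG (change → AF ¬item): {n0, n1, n2, n3, n4, n5, n6}.
Every state reachable from n0 satisfies change → AF ¬item.
n0 ∈ Sat(AG (change → AF ¬item)).

Holds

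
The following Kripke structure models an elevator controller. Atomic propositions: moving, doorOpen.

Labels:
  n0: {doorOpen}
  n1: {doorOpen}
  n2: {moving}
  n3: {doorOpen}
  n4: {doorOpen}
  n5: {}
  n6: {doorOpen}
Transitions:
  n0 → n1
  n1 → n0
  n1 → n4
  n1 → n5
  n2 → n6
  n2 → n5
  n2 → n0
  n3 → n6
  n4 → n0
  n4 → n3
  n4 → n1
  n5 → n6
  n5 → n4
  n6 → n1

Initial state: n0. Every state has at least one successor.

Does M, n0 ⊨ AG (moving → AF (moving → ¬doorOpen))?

States satisfying moving → AF (moving → ¬doorOpen): {n0, n1, n2, n3, n4, n5, n6}.
States satisfying AG (moving → AF (moving → ¬doorOpen)): {n0, n1, n2, n3, n4, n5, n6}.
Every state reachable from n0 satisfies moving → AF (moving → ¬doorOpen).
n0 ∈ Sat(AG (moving → AF (moving → ¬doorOpen))).

Holds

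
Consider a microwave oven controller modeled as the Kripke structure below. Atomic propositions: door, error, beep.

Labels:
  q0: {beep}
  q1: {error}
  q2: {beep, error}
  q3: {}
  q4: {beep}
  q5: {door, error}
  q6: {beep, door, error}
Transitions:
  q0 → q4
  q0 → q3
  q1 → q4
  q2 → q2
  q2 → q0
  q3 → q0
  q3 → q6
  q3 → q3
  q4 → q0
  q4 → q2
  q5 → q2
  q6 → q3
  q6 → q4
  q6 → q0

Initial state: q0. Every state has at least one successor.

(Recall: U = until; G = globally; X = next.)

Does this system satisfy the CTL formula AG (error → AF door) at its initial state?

States satisfying error → AF door: {q0, q3, q4, q5, q6}.
States satisfying AG (error → AF door): ∅.
q2 is reachable from q0 and violates error → AF door, so AG fails at q0.
q0 ∉ Sat(AG (error → AF door)).

No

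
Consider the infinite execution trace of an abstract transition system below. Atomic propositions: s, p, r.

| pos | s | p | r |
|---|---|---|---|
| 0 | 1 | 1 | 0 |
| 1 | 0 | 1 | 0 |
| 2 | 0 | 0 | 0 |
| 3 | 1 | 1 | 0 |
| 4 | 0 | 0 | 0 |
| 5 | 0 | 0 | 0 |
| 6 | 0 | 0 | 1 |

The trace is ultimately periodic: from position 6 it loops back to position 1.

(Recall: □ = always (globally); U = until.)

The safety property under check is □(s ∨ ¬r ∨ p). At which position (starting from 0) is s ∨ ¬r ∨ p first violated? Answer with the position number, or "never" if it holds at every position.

Check s ∨ ¬r ∨ p at each position in order: 0 ✓, 1 ✓, 2 ✓, 3 ✓, 4 ✓, 5 ✓.
At position 6 the labels are {r}, so s ∨ ¬r ∨ p is false there. This is the first violation.

6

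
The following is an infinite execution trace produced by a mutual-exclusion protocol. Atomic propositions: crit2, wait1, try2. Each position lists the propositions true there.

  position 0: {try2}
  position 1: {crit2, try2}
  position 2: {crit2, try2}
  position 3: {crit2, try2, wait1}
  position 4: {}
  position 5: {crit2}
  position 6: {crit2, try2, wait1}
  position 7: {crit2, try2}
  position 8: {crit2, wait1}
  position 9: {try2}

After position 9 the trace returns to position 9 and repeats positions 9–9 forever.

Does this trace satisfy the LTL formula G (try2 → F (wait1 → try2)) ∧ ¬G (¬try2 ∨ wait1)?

Yes

try2 → F (wait1 → try2) holds at every position 0..9, and those are all positions ever visited, so G (try2 → F (wait1 → try2)) holds.
Positions where try2 holds: 0, 1, 2, 3, 6, 7, 9.
Check F (wait1 → try2) at each: 0→ok, 1→ok, 2→ok, 3→ok, 6→ok, 7→ok, 9→ok.
At position 0: G (try2 → F (wait1 → try2)) is true; ¬G (¬try2 ∨ wait1) is true; so G (try2 → F (wait1 → try2)) ∧ ¬G (¬try2 ∨ wait1) is true.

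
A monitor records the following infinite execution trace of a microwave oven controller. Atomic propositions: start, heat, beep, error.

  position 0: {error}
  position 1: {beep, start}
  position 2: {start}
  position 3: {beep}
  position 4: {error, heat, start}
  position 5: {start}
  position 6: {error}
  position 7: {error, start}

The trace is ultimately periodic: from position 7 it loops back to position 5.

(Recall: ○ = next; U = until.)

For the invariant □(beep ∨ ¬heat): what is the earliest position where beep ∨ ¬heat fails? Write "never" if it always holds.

4

Check beep ∨ ¬heat at each position in order: 0 ✓, 1 ✓, 2 ✓, 3 ✓.
At position 4 the labels are {error, heat, start}, so beep ∨ ¬heat is false there. This is the first violation.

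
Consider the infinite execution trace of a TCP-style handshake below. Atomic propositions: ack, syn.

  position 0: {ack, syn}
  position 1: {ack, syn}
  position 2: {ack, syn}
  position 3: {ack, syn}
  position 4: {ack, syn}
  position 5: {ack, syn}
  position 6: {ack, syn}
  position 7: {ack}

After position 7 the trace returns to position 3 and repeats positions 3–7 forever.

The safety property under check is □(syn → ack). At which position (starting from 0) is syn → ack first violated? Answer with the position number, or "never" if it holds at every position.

never

syn → ack holds at every position 0..7, and those are all the positions the trace ever visits, so the invariant □(syn → ack) is never violated.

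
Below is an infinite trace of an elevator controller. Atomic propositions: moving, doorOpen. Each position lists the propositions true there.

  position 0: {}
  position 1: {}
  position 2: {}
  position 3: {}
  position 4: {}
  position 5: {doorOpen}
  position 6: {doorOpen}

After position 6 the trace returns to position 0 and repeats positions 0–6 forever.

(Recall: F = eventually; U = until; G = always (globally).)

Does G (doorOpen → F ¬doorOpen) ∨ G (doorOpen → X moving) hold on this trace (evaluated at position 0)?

doorOpen → F ¬doorOpen holds at every position 0..6, and those are all positions ever visited, so G (doorOpen → F ¬doorOpen) holds.
Positions where doorOpen holds: 5, 6.
Check F ¬doorOpen at each: 5→ok, 6→ok.
doorOpen → X moving must hold at every position from 0 onward. It fails at position 5, so G (doorOpen → X moving) is false.
Positions where doorOpen holds: 5, 6.
Check X moving at each: 5→fails, 6→fails.
At position 0: G (doorOpen → F ¬doorOpen) is true; G (doorOpen → X moving) is false; so G (doorOpen → F ¬doorOpen) ∨ G (doorOpen → X moving) is true.

Satisfied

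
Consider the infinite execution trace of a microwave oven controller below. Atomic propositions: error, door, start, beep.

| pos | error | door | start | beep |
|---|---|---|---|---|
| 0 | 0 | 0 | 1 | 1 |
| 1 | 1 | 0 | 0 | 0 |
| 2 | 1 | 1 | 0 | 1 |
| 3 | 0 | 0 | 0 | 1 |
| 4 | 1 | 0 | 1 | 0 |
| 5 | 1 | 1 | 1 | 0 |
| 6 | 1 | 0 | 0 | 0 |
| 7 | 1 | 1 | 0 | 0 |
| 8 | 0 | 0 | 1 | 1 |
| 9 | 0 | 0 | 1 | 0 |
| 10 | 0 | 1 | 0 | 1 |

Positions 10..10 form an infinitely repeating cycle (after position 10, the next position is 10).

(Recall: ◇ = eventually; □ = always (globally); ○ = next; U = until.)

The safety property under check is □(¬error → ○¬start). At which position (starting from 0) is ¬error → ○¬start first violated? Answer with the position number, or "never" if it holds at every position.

3

Check ¬error → ○¬start at each position in order: 0 ✓, 1 ✓, 2 ✓.
At position 3 the labels are {beep} and the next position 4 has {error, start}, so ¬error → ○¬start is false there. This is the first violation.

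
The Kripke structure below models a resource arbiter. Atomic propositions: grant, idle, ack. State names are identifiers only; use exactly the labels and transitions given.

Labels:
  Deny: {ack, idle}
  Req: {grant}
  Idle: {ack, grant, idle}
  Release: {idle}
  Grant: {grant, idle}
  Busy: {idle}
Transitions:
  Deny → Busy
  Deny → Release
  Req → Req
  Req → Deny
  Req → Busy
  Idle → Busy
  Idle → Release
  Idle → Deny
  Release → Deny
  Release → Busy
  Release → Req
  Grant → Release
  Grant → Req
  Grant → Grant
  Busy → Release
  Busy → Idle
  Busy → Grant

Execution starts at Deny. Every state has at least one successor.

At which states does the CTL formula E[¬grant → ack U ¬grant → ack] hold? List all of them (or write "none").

States satisfying ¬grant → ack: {Deny, Req, Idle, Grant}.
States satisfying E[¬grant → ack U ¬grant → ack]: {Deny, Req, Idle, Grant}.

{Deny, Req, Idle, Grant}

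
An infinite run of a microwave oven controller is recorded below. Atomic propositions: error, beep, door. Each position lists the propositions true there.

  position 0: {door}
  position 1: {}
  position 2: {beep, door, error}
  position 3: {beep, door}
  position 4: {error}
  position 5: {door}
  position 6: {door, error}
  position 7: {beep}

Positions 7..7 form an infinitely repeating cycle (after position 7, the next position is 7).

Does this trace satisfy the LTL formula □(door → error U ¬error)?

Holds

door → error U ¬error holds at every position 0..7, and those are all positions ever visited, so □(door → error U ¬error) holds.
Positions where door holds: 0, 2, 3, 5, 6.
Check error U ¬error at each: 0→ok, 2→ok, 3→ok, 5→ok, 6→ok.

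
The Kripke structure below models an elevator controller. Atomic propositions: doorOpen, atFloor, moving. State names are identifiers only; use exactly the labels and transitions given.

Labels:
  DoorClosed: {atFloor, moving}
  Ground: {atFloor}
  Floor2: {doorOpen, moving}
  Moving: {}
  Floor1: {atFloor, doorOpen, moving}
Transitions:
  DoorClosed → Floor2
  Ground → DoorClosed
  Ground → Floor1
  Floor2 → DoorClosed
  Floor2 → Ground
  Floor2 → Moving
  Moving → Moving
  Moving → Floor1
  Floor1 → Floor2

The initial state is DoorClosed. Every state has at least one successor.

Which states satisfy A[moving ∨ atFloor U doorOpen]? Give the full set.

States satisfying moving ∨ atFloor: {DoorClosed, Ground, Floor2, Floor1}.
States satisfying doorOpen: {Floor2, Floor1}.
States satisfying A[moving ∨ atFloor U doorOpen]: {DoorClosed, Ground, Floor2, Floor1}.

{DoorClosed, Ground, Floor2, Floor1}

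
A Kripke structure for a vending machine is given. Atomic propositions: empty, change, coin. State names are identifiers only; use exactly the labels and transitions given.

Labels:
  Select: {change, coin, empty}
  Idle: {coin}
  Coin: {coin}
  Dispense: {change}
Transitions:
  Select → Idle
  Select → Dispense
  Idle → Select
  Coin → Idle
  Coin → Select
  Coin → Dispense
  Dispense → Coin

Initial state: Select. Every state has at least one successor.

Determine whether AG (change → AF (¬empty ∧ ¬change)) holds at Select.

Yes

States satisfying change → AF (¬empty ∧ ¬change): {Select, Idle, Coin, Dispense}.
States satisfying AG (change → AF (¬empty ∧ ¬change)): {Select, Idle, Coin, Dispense}.
Every state reachable from Select satisfies change → AF (¬empty ∧ ¬change).
Select ∈ Sat(AG (change → AF (¬empty ∧ ¬change))).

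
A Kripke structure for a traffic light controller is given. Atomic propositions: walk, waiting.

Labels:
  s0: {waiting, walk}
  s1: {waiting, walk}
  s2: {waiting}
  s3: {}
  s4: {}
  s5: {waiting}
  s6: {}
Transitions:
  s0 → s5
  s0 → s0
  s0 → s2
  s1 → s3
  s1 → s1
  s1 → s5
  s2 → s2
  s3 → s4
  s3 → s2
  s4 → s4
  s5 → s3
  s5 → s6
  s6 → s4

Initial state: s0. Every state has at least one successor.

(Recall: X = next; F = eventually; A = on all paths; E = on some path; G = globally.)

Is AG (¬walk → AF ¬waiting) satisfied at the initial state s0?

Violated

States satisfying ¬walk → AF ¬waiting: {s0, s1, s3, s4, s5, s6}.
States satisfying AG (¬walk → AF ¬waiting): {s4, s6}.
s2 is reachable from s0 and violates ¬walk → AF ¬waiting, so AG fails at s0.
s0 ∉ Sat(AG (¬walk → AF ¬waiting)).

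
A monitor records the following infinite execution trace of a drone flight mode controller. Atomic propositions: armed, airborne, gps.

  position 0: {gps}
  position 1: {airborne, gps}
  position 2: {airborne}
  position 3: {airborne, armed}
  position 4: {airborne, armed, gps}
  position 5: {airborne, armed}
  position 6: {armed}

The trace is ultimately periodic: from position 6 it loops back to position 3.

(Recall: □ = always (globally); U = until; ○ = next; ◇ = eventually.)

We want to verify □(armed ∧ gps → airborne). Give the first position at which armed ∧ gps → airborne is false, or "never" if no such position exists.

armed ∧ gps → airborne holds at every position 0..6, and those are all the positions the trace ever visits, so the invariant □(armed ∧ gps → airborne) is never violated.

never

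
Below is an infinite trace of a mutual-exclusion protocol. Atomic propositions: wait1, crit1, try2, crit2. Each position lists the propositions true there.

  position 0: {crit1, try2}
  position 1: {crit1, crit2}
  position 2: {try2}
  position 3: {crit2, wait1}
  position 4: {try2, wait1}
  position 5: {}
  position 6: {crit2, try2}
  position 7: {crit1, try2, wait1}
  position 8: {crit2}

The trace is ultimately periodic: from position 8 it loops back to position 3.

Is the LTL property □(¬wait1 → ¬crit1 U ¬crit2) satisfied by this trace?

¬wait1 → ¬crit1 U ¬crit2 must hold at every position from 0 onward. It fails at position 1, so □(¬wait1 → ¬crit1 U ¬crit2) is false.
Positions where ¬wait1 holds: 0, 1, 2, 5, 6, 8.
Check ¬crit1 U ¬crit2 at each: 0→ok, 1→fails, 2→ok, 5→ok, 6→ok, 8→ok.

Does not hold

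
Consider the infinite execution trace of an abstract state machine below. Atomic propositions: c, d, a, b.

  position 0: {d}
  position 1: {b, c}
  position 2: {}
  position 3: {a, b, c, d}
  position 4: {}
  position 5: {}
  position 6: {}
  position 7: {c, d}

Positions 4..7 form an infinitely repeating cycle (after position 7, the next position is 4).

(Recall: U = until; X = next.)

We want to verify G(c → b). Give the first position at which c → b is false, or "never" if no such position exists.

7

Check c → b at each position in order: 0 ✓, 1 ✓, 2 ✓, 3 ✓, 4 ✓, 5 ✓, 6 ✓.
At position 7 the labels are {c, d}, so c → b is false there. This is the first violation.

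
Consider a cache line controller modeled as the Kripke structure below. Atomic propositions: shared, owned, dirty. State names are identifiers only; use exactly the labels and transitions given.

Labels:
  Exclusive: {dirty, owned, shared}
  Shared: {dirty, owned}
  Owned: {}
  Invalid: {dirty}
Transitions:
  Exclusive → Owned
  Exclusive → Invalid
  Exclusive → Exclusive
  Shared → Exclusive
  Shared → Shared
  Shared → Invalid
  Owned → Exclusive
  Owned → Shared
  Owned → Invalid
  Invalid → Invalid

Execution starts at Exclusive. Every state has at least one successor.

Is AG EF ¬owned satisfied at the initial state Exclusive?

Yes

States satisfying EF ¬owned: {Exclusive, Shared, Owned, Invalid}.
States satisfying AG EF ¬owned: {Exclusive, Shared, Owned, Invalid}.
Every state reachable from Exclusive satisfies EF ¬owned.
Exclusive ∈ Sat(AG EF ¬owned).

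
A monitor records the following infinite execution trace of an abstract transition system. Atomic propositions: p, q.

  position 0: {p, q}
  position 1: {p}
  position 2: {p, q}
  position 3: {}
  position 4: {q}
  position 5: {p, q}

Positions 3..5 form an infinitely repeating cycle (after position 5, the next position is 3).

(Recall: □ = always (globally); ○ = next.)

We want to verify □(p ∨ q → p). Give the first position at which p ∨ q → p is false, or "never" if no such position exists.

4

Check p ∨ q → p at each position in order: 0 ✓, 1 ✓, 2 ✓, 3 ✓.
At position 4 the labels are {q}, so p ∨ q → p is false there. This is the first violation.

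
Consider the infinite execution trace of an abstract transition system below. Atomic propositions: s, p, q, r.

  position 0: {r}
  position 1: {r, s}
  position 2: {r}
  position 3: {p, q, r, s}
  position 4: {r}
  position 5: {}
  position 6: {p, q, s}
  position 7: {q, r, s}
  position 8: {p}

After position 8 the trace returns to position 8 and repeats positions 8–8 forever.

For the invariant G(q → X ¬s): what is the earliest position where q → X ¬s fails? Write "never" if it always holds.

6

Check q → X ¬s at each position in order: 0 ✓, 1 ✓, 2 ✓, 3 ✓, 4 ✓, 5 ✓.
At position 6 the labels are {p, q, s} and the next position 7 has {q, r, s}, so q → X ¬s is false there. This is the first violation.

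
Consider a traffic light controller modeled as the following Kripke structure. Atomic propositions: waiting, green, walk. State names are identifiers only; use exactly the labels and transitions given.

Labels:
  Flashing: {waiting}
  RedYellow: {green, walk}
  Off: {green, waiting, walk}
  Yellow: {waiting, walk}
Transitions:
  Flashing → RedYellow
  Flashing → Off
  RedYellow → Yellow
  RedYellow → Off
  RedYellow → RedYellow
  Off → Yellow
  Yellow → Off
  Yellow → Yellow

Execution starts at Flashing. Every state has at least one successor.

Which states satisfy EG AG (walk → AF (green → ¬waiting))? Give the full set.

{Flashing, RedYellow, Off, Yellow}

States satisfying AG (walk → AF (green → ¬waiting)): {Flashing, RedYellow, Off, Yellow}.
States satisfying EG AG (walk → AF (green → ¬waiting)): {Flashing, RedYellow, Off, Yellow}.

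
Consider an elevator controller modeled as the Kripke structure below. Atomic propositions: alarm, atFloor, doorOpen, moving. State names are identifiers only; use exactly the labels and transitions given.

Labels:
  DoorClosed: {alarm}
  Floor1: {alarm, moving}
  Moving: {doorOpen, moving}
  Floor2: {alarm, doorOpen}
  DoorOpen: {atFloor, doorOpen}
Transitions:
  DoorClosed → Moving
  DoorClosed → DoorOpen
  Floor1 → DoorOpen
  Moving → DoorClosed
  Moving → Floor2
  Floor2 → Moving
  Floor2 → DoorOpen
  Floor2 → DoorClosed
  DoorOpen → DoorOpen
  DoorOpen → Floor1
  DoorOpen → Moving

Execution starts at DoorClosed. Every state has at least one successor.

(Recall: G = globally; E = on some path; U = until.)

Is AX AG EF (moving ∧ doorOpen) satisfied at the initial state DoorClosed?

Yes

States satisfying AG EF (moving ∧ doorOpen): {DoorClosed, Floor1, Moving, Floor2, DoorOpen}.
States satisfying AX AG EF (moving ∧ doorOpen): {DoorClosed, Floor1, Moving, Floor2, DoorOpen}.
DoorClosed ∈ Sat(AX AG EF (moving ∧ doorOpen)).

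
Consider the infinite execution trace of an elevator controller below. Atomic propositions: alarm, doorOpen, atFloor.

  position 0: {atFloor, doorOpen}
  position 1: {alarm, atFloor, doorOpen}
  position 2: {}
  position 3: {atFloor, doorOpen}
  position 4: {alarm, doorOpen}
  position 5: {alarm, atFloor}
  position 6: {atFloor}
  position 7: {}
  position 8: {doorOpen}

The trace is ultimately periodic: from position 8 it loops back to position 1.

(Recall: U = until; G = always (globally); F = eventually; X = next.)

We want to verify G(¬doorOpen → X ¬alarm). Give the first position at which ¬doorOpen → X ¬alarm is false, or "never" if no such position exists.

never

¬doorOpen → X ¬alarm holds at every position 0..8, and those are all the positions the trace ever visits, so the invariant G(¬doorOpen → X ¬alarm) is never violated.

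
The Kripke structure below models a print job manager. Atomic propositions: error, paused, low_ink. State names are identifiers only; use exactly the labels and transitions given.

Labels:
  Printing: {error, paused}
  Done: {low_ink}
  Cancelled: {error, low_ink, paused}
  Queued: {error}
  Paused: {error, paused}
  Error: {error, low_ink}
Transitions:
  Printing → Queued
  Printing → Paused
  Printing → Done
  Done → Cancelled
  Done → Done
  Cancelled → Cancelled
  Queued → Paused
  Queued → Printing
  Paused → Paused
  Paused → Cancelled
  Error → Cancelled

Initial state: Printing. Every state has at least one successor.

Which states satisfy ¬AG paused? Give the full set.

States satisfying paused: {Printing, Cancelled, Paused}.
States satisfying AG paused: {Cancelled, Paused}.
States satisfying ¬AG paused: {Printing, Done, Queued, Error}.

{Printing, Done, Queued, Error}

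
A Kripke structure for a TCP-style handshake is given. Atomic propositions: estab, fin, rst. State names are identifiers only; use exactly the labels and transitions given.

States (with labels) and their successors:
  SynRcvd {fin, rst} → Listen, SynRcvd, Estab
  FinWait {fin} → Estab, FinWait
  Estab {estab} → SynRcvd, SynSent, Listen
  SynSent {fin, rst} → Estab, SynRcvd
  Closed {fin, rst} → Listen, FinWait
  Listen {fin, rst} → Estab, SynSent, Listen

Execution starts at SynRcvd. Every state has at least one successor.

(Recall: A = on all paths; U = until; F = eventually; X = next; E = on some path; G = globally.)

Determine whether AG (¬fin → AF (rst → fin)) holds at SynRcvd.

States satisfying ¬fin → AF (rst → fin): {SynRcvd, FinWait, Estab, SynSent, Closed, Listen}.
States satisfying AG (¬fin → AF (rst → fin)): {SynRcvd, FinWait, Estab, SynSent, Closed, Listen}.
Every state reachable from SynRcvd satisfies ¬fin → AF (rst → fin).
SynRcvd ∈ Sat(AG (¬fin → AF (rst → fin))).

Yes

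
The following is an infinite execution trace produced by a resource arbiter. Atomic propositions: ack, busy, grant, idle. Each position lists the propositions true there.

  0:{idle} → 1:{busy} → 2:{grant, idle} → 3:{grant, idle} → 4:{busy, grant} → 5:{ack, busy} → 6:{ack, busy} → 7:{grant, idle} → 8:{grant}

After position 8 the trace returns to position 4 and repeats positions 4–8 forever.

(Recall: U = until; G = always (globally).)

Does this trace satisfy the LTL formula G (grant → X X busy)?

Yes

grant → X X busy holds at every position 0..8, and those are all positions ever visited, so G (grant → X X busy) holds.
Positions where grant holds: 2, 3, 4, 7, 8.
Check X X busy at each: 2→ok, 3→ok, 4→ok, 7→ok, 8→ok.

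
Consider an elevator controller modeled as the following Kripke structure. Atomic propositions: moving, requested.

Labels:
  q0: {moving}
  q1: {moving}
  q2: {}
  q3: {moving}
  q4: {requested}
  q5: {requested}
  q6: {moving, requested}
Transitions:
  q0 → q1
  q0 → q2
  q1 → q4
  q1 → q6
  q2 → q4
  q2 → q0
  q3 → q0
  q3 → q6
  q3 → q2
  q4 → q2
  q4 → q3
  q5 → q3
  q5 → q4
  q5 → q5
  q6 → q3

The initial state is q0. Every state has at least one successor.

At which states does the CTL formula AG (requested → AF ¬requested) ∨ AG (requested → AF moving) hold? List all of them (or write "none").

{q0, q1, q2, q3, q4, q6}

States satisfying requested → AF ¬requested: {q0, q1, q2, q3, q4, q6}.
States satisfying AG (requested → AF ¬requested): {q0, q1, q2, q3, q4, q6}.
States satisfying requested → AF moving: {q0, q1, q2, q3, q6}.
States satisfying AG (requested → AF moving): ∅.
States satisfying AG (requested → AF ¬requested) ∨ AG (requested → AF moving): {q0, q1, q2, q3, q4, q6}.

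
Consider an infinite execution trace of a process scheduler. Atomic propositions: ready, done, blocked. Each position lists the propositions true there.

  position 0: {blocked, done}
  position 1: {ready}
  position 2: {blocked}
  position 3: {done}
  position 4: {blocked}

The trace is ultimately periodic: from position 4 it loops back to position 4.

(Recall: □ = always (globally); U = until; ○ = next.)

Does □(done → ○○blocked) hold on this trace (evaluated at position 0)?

done → ○○blocked holds at every position 0..4, and those are all positions ever visited, so □(done → ○○blocked) holds.
Positions where done holds: 0, 3.
Check ○○blocked at each: 0→ok, 3→ok.

Holds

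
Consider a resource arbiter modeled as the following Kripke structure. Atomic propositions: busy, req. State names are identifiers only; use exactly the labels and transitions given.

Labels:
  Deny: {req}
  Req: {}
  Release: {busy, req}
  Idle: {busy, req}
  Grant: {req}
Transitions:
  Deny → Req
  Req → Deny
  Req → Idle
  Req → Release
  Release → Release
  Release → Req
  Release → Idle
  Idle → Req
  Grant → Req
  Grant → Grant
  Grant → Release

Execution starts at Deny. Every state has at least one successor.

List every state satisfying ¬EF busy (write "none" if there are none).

none

States satisfying busy: {Release, Idle}.
States satisfying EF busy: {Deny, Req, Release, Idle, Grant}.
States satisfying ¬EF busy: ∅.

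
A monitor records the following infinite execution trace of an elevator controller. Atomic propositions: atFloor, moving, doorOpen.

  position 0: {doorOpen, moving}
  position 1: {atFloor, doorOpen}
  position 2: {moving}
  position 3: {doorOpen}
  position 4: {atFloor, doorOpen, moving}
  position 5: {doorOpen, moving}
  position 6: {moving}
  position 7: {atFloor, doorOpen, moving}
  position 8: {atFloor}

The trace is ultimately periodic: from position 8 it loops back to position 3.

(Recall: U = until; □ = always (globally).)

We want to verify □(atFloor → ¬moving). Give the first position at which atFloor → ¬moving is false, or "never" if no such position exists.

Check atFloor → ¬moving at each position in order: 0 ✓, 1 ✓, 2 ✓, 3 ✓.
At position 4 the labels are {atFloor, doorOpen, moving}, so atFloor → ¬moving is false there. This is the first violation.

4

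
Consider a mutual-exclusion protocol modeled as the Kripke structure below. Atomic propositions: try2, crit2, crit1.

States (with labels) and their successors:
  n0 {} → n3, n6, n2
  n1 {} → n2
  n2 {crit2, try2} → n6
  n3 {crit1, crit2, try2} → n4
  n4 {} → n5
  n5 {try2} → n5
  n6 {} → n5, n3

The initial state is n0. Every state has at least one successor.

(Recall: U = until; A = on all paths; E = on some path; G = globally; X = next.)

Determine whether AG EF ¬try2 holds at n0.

States satisfying EF ¬try2: {n0, n1, n2, n3, n4, n6}.
States satisfying AG EF ¬try2: ∅.
n5 is reachable from n0 and violates EF ¬try2, so AG fails at n0.
n0 ∉ Sat(AG EF ¬try2).

No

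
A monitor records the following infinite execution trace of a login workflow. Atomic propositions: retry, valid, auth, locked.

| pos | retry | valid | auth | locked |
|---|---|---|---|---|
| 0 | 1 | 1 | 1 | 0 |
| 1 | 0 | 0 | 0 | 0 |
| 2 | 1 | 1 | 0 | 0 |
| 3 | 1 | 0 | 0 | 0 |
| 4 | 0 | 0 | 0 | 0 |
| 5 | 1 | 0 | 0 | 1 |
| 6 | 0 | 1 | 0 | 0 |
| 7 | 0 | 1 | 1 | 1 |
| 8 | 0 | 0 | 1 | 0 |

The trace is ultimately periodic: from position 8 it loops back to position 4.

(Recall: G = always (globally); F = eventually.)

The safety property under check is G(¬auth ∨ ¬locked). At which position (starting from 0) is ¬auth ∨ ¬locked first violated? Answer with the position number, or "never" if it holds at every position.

Check ¬auth ∨ ¬locked at each position in order: 0 ✓, 1 ✓, 2 ✓, 3 ✓, 4 ✓, 5 ✓, 6 ✓.
At position 7 the labels are {auth, locked, valid}, so ¬auth ∨ ¬locked is false there. This is the first violation.

7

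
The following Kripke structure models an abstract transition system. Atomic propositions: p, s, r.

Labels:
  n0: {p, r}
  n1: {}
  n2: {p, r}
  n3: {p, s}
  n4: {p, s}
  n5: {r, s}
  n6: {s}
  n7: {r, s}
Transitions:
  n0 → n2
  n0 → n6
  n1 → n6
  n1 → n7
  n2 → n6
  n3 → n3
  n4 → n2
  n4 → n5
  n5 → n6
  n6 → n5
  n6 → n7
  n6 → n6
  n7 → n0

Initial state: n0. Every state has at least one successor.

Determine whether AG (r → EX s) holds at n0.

States satisfying r → EX s: {n0, n1, n2, n3, n4, n5, n6}.
States satisfying AG (r → EX s): {n3}.
n7 is reachable from n0 and violates r → EX s, so AG fails at n0.
n0 ∉ Sat(AG (r → EX s)).

Violated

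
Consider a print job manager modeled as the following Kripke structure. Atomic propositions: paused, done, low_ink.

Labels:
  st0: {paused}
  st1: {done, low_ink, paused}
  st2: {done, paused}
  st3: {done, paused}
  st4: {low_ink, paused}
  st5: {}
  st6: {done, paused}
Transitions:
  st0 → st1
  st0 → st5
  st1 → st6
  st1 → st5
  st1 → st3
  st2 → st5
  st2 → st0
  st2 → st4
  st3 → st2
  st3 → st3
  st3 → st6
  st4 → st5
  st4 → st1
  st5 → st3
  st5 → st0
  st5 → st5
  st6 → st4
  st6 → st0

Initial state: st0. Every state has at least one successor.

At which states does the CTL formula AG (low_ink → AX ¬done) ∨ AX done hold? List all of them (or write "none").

States satisfying low_ink → AX ¬done: {st0, st2, st3, st5, st6}.
States satisfying AG (low_ink → AX ¬done): ∅.
States satisfying done: {st1, st2, st3, st6}.
States satisfying AX done: {st3}.
States satisfying AG (low_ink → AX ¬done) ∨ AX done: {st3}.

{st3}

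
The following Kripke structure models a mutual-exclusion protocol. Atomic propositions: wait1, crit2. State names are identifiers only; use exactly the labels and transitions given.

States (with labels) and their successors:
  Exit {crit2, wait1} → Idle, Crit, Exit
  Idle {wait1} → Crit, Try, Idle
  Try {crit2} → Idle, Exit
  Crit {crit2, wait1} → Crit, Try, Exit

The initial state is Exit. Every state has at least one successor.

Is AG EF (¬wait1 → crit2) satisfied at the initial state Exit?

Satisfied

States satisfying EF (¬wait1 → crit2): {Exit, Idle, Try, Crit}.
States satisfying AG EF (¬wait1 → crit2): {Exit, Idle, Try, Crit}.
Every state reachable from Exit satisfies EF (¬wait1 → crit2).
Exit ∈ Sat(AG EF (¬wait1 → crit2)).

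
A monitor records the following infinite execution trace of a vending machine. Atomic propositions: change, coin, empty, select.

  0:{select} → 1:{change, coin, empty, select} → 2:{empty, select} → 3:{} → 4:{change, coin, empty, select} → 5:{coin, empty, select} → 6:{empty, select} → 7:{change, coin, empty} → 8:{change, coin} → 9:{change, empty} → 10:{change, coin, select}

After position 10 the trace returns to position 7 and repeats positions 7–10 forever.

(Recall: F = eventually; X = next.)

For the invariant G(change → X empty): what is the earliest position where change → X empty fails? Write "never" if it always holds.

Check change → X empty at each position in order: 0 ✓, 1 ✓, 2 ✓, 3 ✓, 4 ✓, 5 ✓, 6 ✓.
At position 7 the labels are {change, coin, empty} and the next position 8 has {change, coin}, so change → X empty is false there. This is the first violation.

7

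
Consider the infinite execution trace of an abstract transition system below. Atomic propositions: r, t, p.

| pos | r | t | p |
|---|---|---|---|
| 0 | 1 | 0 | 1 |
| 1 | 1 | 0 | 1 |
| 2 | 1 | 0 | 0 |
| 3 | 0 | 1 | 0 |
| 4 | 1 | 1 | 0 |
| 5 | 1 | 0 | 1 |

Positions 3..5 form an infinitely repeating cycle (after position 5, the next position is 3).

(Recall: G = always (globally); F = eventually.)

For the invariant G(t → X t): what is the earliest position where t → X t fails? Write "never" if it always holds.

Check t → X t at each position in order: 0 ✓, 1 ✓, 2 ✓, 3 ✓.
At position 4 the labels are {r, t} and the next position 5 has {p, r}, so t → X t is false there. This is the first violation.

4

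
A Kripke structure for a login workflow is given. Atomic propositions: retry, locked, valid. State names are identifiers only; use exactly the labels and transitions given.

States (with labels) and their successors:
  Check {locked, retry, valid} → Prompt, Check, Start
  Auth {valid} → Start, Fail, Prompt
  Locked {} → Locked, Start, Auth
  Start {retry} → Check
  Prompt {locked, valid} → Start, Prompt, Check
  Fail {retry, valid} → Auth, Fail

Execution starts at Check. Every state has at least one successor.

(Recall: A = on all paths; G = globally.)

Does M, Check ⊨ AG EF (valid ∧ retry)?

States satisfying EF (valid ∧ retry): {Check, Auth, Locked, Start, Prompt, Fail}.
States satisfying AG EF (valid ∧ retry): {Check, Auth, Locked, Start, Prompt, Fail}.
Every state reachable from Check satisfies EF (valid ∧ retry).
Check ∈ Sat(AG EF (valid ∧ retry)).

Satisfied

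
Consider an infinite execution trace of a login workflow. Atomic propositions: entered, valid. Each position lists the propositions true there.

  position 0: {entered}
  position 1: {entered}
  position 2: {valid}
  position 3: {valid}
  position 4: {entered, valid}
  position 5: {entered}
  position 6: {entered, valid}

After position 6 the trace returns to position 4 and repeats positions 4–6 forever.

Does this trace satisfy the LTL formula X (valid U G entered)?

No

The position after 0 is 1; valid U G entered is false there.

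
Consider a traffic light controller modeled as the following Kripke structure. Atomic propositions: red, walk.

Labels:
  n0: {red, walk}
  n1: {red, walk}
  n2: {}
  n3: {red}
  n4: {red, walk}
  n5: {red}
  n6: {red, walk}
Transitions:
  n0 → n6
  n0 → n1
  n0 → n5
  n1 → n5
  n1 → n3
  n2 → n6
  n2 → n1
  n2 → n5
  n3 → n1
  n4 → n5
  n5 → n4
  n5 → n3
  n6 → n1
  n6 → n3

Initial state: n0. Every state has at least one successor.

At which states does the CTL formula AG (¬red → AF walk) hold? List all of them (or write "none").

States satisfying ¬red → AF walk: {n0, n1, n2, n3, n4, n5, n6}.
States satisfying AG (¬red → AF walk): {n0, n1, n2, n3, n4, n5, n6}.

{n0, n1, n2, n3, n4, n5, n6}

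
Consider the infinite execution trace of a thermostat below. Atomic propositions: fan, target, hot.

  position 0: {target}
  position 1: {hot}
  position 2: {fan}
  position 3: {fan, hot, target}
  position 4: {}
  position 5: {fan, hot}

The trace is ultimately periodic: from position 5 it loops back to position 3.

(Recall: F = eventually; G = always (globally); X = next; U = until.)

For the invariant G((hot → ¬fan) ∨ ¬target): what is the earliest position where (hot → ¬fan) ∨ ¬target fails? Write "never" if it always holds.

Check (hot → ¬fan) ∨ ¬target at each position in order: 0 ✓, 1 ✓, 2 ✓.
At position 3 the labels are {fan, hot, target}, so (hot → ¬fan) ∨ ¬target is false there. This is the first violation.

3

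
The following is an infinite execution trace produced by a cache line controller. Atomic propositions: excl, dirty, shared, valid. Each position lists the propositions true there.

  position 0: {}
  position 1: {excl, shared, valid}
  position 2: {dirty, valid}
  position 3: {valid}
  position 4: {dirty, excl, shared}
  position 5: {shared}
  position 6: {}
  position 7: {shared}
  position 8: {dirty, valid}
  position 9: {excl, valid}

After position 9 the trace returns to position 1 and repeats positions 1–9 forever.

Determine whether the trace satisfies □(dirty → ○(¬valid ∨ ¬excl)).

No

dirty → ○(¬valid ∨ ¬excl) must hold at every position from 0 onward. It fails at position 8, so □(dirty → ○(¬valid ∨ ¬excl)) is false.
Positions where dirty holds: 2, 4, 8.
Check ○(¬valid ∨ ¬excl) at each: 2→ok, 4→ok, 8→fails.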